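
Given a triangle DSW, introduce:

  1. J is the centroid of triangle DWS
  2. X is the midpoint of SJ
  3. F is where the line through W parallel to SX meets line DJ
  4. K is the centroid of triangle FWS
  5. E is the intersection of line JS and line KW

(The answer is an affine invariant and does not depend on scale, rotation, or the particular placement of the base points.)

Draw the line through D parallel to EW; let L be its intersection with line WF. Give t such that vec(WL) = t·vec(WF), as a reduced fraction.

Set D = (0, 0), S = (1, 0), W = (0, 1); any affine frame gives the same invariant.
1. J is the centroid of triangle DWS ⇒ J = (1/3, 1/3)
2. X is the midpoint of SJ ⇒ X = (2/3, 1/6)
3. F is where the line through W parallel to SX meets line DJ ⇒ F = (2/3, 2/3)
4. K is the centroid of triangle FWS ⇒ K = (5/9, 5/9)
5. E is the intersection of line JS and line KW ⇒ E = (5/3, -1/3)
through D parallel to EW: direction (-5/3, 4/3); meets WF at L = (-10/3, 8/3)
L = W + t·(F−W) with t = -5

t = -5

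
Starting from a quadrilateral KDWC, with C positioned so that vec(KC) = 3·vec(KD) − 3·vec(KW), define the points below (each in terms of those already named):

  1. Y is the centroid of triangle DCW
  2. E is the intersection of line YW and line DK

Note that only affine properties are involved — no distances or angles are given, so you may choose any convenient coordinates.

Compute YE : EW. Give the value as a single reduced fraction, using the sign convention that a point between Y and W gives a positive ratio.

Assign K = (0, 0), D = (1, 0), W = (0, 1), C = (3, -3) — the answer is frame-independent, so this choice is without loss of generality.
1. Y is the centroid of triangle DCW ⇒ Y = (4/3, -2/3)
2. E is the intersection of line YW and line DK ⇒ E = (4/5, 0)
E = Y + t·(W−Y) with t = 2/5, so YE:EW = t:(1−t) = 2/5:3/5

YE:EW = 2/3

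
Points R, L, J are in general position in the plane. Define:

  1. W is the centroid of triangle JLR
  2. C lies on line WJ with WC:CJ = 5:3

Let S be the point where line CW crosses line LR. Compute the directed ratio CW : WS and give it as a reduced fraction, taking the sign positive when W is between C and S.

Work in coordinates with R = (0, 0), L = (1, 0), J = (0, 1).
1. W is the centroid of triangle JLR ⇒ W = (1/3, 1/3)
2. C lies on line WJ with WC:CJ = 5:3 ⇒ C = (1/8, 3/4)
line CW meets LR at S = (1/2, 0)
W = C + t·(S−C) with t = 5/9, so CW:WS = 5/9:4/9

CW:WS = 5/4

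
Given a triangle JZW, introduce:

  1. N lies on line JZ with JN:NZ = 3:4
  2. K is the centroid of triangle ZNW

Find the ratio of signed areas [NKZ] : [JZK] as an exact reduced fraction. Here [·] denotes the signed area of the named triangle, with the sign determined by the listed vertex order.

Set J = (0, 0), Z = (1, 0), W = (0, 1); any affine frame gives the same invariant.
1. N lies on line JZ with JN:NZ = 3:4 ⇒ N = (3/7, 0)
2. K is the centroid of triangle ZNW ⇒ K = (10/21, 1/3)
2·[NKZ] = -4/21, 2·[JZK] = 1/3
[NKZ]:[JZK] = -4/21:1/3 = -4/7

[NKZ]:[JZK] = -4/7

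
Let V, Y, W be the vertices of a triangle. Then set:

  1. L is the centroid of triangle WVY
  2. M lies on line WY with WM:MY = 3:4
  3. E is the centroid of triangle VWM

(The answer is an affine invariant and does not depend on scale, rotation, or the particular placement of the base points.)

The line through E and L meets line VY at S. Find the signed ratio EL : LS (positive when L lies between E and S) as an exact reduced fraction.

EL:LS = 4/7

Work in coordinates with V = (0, 0), Y = (1, 0), W = (0, 1).
1. L is the centroid of triangle WVY ⇒ L = (1/3, 1/3)
2. M lies on line WY with WM:MY = 3:4 ⇒ M = (3/7, 4/7)
3. E is the centroid of triangle VWM ⇒ E = (1/7, 11/21)
line EL meets VY at S = (2/3, 0)
L = E + t·(S−E) with t = 4/11, so EL:LS = 4/11:7/11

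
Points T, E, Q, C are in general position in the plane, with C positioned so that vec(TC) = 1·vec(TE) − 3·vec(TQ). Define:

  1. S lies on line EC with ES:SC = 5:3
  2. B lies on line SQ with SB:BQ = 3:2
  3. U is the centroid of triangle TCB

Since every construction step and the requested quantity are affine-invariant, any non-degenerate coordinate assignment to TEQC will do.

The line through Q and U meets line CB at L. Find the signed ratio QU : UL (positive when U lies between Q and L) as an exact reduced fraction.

Set T = (0, 0), E = (1, 0), Q = (0, 1), C = (1, -3); any affine frame gives the same invariant.
1. S lies on line EC with ES:SC = 5:3 ⇒ S = (1, -15/8)
2. B lies on line SQ with SB:BQ = 3:2 ⇒ B = (2/5, -3/20)
3. U is the centroid of triangle TCB ⇒ U = (7/15, -21/20)
line QU meets CB at L = (21/10, -329/40)
U = Q + t·(L−Q) with t = 2/9, so QU:UL = 2/9:7/9

QU:UL = 2/7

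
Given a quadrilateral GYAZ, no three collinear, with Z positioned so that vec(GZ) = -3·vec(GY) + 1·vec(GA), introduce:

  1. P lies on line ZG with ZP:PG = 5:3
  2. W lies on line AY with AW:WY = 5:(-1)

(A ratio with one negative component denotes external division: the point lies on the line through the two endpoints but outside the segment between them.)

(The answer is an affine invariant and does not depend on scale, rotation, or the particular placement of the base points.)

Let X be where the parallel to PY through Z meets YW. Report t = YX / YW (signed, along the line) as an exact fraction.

t = -10/7

Set G = (0, 0), Y = (1, 0), A = (0, 1), Z = (-3, 1); any affine frame gives the same invariant.
1. P lies on line ZG with ZP:PG = 5:3 ⇒ P = (-9/8, 3/8)
2. W lies on line AY with AW:WY = 5:(-1) ⇒ W = (5/4, -1/4)
through Z parallel to PY: direction (17/8, -3/8); meets YW at X = (9/14, 5/14)
X = Y + t·(W−Y) with t = -10/7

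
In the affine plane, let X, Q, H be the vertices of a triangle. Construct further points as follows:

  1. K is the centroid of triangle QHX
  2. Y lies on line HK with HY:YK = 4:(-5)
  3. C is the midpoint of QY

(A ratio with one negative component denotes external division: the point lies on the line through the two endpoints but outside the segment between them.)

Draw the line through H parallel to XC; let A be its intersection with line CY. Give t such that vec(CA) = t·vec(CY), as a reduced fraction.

Work in coordinates with X = (0, 0), Q = (1, 0), H = (0, 1).
1. K is the centroid of triangle QHX ⇒ K = (1/3, 1/3)
2. Y lies on line HK with HY:YK = 4:(-5) ⇒ Y = (-4/3, 11/3)
3. C is the midpoint of QY ⇒ C = (-1/6, 11/6)
through H parallel to XC: direction (-1/6, 11/6); meets CY at A = (-2/33, 5/3)
A = C + t·(Y−C) with t = -1/11

t = -1/11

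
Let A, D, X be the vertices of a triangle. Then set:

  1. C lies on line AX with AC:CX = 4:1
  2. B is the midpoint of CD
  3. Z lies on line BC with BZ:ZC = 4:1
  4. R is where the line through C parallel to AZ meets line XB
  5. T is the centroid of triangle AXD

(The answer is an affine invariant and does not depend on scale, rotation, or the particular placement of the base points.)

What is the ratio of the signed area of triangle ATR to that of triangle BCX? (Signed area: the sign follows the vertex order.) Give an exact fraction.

[ATR]:[BCX] = -199/63

Assign A = (0, 0), D = (1, 0), X = (0, 1) — the answer is frame-independent, so this choice is without loss of generality.
1. C lies on line AX with AC:CX = 4:1 ⇒ C = (0, 4/5)
2. B is the midpoint of CD ⇒ B = (1/2, 2/5)
3. Z lies on line BC with BZ:ZC = 4:1 ⇒ Z = (1/10, 18/25)
4. R is where the line through C parallel to AZ meets line XB ⇒ R = (1/42, 34/35)
5. T is the centroid of triangle AXD ⇒ T = (1/3, 1/3)
2·[ATR] = 199/630, 2·[BCX] = -1/10
[ATR]:[BCX] = 199/630:-1/10 = -199/63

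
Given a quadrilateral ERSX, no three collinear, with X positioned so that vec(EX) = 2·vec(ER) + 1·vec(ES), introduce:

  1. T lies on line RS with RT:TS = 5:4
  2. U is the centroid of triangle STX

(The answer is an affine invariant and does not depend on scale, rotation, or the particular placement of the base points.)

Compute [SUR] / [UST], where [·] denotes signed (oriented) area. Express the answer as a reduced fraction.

Assign E = (0, 0), R = (1, 0), S = (0, 1), X = (2, 1) — the answer is frame-independent, so this choice is without loss of generality.
1. T lies on line RS with RT:TS = 5:4 ⇒ T = (4/9, 5/9)
2. U is the centroid of triangle STX ⇒ U = (22/27, 23/27)
2·[SUR] = -2/3, 2·[UST] = 8/27
[SUR]:[UST] = -2/3:8/27 = -9/4

[SUR]:[UST] = -9/4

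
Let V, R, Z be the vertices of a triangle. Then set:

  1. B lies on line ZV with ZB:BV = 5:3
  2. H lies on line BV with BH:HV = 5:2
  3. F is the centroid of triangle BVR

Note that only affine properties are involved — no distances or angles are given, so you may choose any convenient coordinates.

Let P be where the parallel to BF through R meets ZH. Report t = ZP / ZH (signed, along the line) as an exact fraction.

t = 7/25

Work in coordinates with V = (0, 0), R = (1, 0), Z = (0, 1).
1. B lies on line ZV with ZB:BV = 5:3 ⇒ B = (0, 3/8)
2. H lies on line BV with BH:HV = 5:2 ⇒ H = (0, 3/28)
3. F is the centroid of triangle BVR ⇒ F = (1/3, 1/8)
through R parallel to BF: direction (1/3, -1/4); meets ZH at P = (0, 3/4)
P = Z + t·(H−Z) with t = 7/25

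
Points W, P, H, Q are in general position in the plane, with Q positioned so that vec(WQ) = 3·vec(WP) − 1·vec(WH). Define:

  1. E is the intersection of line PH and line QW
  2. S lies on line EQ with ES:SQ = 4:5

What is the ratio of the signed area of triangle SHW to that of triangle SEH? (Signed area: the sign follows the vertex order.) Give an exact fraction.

[SHW]:[SEH] = -13/4

Set W = (0, 0), P = (1, 0), H = (0, 1), Q = (3, -1); any affine frame gives the same invariant.
1. E is the intersection of line PH and line QW ⇒ E = (3/2, -1/2)
2. S lies on line EQ with ES:SQ = 4:5 ⇒ S = (13/6, -13/18)
2·[SHW] = 13/6, 2·[SEH] = -2/3
[SHW]:[SEH] = 13/6:-2/3 = -13/4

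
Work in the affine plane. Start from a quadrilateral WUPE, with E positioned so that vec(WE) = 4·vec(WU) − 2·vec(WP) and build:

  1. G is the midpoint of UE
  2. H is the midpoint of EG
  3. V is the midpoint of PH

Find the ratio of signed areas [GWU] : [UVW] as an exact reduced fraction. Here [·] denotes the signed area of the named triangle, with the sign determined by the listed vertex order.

Work in coordinates with W = (0, 0), U = (1, 0), P = (0, 1), E = (4, -2).
1. G is the midpoint of UE ⇒ G = (5/2, -1)
2. H is the midpoint of EG ⇒ H = (13/4, -3/2)
3. V is the midpoint of PH ⇒ V = (13/8, -1/4)
2·[GWU] = -1, 2·[UVW] = -1/4
[GWU]:[UVW] = -1:-1/4 = 4

[GWU]:[UVW] = 4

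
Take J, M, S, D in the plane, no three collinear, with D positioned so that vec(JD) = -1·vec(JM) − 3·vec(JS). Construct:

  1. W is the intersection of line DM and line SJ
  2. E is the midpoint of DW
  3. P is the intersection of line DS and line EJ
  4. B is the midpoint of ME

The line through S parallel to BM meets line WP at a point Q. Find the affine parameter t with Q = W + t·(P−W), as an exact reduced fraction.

Set J = (0, 0), M = (1, 0), S = (0, 1), D = (-1, -3); any affine frame gives the same invariant.
1. W is the intersection of line DM and line SJ ⇒ W = (0, -3/2)
2. E is the midpoint of DW ⇒ E = (-1/2, -9/4)
3. P is the intersection of line DS and line EJ ⇒ P = (2, 9)
4. B is the midpoint of ME ⇒ B = (1/4, -9/8)
through S parallel to BM: direction (3/4, 9/8); meets WP at Q = (2/3, 2)
Q = W + t·(P−W) with t = 1/3

t = 1/3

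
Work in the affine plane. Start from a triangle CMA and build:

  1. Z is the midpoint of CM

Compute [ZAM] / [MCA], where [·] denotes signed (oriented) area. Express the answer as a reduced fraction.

[ZAM]:[MCA] = 1/2

Set C = (0, 0), M = (1, 0), A = (0, 1); any affine frame gives the same invariant.
1. Z is the midpoint of CM ⇒ Z = (1/2, 0)
2·[ZAM] = -1/2, 2·[MCA] = -1
[ZAM]:[MCA] = -1/2:-1 = 1/2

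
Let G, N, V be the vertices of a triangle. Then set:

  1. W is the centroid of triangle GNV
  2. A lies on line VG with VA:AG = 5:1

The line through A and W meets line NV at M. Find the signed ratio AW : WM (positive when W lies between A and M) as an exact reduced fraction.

Set G = (0, 0), N = (1, 0), V = (0, 1); any affine frame gives the same invariant.
1. W is the centroid of triangle GNV ⇒ W = (1/3, 1/3)
2. A lies on line VG with VA:AG = 5:1 ⇒ A = (0, 1/6)
line AW meets NV at M = (5/9, 4/9)
W = A + t·(M−A) with t = 3/5, so AW:WM = 3/5:2/5

AW:WM = 3/2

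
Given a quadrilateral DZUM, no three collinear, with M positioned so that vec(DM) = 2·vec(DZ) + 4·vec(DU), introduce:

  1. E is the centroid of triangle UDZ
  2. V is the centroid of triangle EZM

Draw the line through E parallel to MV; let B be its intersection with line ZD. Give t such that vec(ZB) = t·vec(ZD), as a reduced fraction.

Assign D = (0, 0), Z = (1, 0), U = (0, 1), M = (2, 4) — the answer is frame-independent, so this choice is without loss of generality.
1. E is the centroid of triangle UDZ ⇒ E = (1/3, 1/3)
2. V is the centroid of triangle EZM ⇒ V = (10/9, 13/9)
through E parallel to MV: direction (-8/9, -23/9); meets ZD at B = (5/23, 0)
B = Z + t·(D−Z) with t = 18/23

t = 18/23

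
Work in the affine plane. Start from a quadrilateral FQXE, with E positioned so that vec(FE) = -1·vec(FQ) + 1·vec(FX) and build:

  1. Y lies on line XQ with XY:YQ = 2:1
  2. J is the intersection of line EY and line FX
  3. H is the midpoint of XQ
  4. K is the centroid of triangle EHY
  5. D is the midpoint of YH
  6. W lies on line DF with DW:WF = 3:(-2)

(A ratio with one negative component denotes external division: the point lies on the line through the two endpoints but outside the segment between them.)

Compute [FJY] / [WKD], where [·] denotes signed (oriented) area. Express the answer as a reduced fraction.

Set F = (0, 0), Q = (1, 0), X = (0, 1), E = (-1, 1); any affine frame gives the same invariant.
1. Y lies on line XQ with XY:YQ = 2:1 ⇒ Y = (2/3, 1/3)
2. J is the intersection of line EY and line FX ⇒ J = (0, 3/5)
3. H is the midpoint of XQ ⇒ H = (1/2, 1/2)
4. K is the centroid of triangle EHY ⇒ K = (1/18, 11/18)
5. D is the midpoint of YH ⇒ D = (7/12, 5/12)
6. W lies on line DF with DW:WF = 3:(-2) ⇒ W = (-7/6, -5/6)
2·[FJY] = -2/5, 2·[WKD] = -1
[FJY]:[WKD] = -2/5:-1 = 2/5

[FJY]:[WKD] = 2/5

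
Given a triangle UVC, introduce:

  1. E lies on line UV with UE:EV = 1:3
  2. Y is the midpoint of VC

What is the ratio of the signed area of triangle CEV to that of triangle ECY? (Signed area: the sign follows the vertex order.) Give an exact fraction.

Work in coordinates with U = (0, 0), V = (1, 0), C = (0, 1).
1. E lies on line UV with UE:EV = 1:3 ⇒ E = (1/4, 0)
2. Y is the midpoint of VC ⇒ Y = (1/2, 1/2)
2·[CEV] = 3/4, 2·[ECY] = -3/8
[CEV]:[ECY] = 3/4:-3/8 = -2

[CEV]:[ECY] = -2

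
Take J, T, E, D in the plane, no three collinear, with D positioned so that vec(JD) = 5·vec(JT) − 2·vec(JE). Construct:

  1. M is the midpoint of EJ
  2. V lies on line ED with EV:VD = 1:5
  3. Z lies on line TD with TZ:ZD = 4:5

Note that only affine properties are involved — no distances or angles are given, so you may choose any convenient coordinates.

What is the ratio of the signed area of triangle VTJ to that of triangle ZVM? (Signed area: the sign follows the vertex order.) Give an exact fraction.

[VTJ]:[ZVM] = -54/125

Assign J = (0, 0), T = (1, 0), E = (0, 1), D = (5, -2) — the answer is frame-independent, so this choice is without loss of generality.
1. M is the midpoint of EJ ⇒ M = (0, 1/2)
2. V lies on line ED with EV:VD = 1:5 ⇒ V = (5/6, 1/2)
3. Z lies on line TD with TZ:ZD = 4:5 ⇒ Z = (25/9, -8/9)
2·[VTJ] = -1/2, 2·[ZVM] = 125/108
[VTJ]:[ZVM] = -1/2:125/108 = -54/125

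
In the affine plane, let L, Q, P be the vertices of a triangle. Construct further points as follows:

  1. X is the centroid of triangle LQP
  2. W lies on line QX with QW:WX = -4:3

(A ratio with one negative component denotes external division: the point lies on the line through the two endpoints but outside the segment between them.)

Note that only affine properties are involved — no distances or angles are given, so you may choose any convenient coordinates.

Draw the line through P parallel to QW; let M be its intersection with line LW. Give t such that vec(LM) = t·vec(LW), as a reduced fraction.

Choose coordinates L = (0, 0), Q = (1, 0), P = (0, 1).
1. X is the centroid of triangle LQP ⇒ X = (1/3, 1/3)
2. W lies on line QX with QW:WX = -4:3 ⇒ W = (-5/3, 4/3)
through P parallel to QW: direction (-8/3, 4/3); meets LW at M = (-10/3, 8/3)
M = L + t·(W−L) with t = 2

t = 2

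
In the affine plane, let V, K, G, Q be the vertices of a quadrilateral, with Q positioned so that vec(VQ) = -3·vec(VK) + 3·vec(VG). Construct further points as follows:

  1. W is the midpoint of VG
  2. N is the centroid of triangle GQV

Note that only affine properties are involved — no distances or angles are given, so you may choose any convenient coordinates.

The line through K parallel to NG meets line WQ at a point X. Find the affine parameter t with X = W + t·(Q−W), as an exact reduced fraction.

Set V = (0, 0), K = (1, 0), G = (0, 1), Q = (-3, 3); any affine frame gives the same invariant.
1. W is the midpoint of VG ⇒ W = (0, 1/2)
2. N is the centroid of triangle GQV ⇒ N = (-1, 4/3)
through K parallel to NG: direction (1, -1/3); meets WQ at X = (1/3, 2/9)
X = W + t·(Q−W) with t = -1/9

t = -1/9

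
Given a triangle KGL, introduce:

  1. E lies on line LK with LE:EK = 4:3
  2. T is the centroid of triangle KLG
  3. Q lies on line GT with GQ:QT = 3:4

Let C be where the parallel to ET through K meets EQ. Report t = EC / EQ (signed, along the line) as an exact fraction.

Assign K = (0, 0), G = (1, 0), L = (0, 1) — the answer is frame-independent, so this choice is without loss of generality.
1. E lies on line LK with LE:EK = 4:3 ⇒ E = (0, 3/7)
2. T is the centroid of triangle KLG ⇒ T = (1/3, 1/3)
3. Q lies on line GT with GQ:QT = 3:4 ⇒ Q = (5/7, 1/7)
through K parallel to ET: direction (1/3, -2/21); meets EQ at C = (15/4, -15/14)
C = E + t·(Q−E) with t = 21/4

t = 21/4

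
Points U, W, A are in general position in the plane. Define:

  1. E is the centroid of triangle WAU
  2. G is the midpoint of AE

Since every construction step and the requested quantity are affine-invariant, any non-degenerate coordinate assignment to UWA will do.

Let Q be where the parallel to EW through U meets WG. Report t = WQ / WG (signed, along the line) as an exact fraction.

t = -2

Work in coordinates with U = (0, 0), W = (1, 0), A = (0, 1).
1. E is the centroid of triangle WAU ⇒ E = (1/3, 1/3)
2. G is the midpoint of AE ⇒ G = (1/6, 2/3)
through U parallel to EW: direction (2/3, -1/3); meets WG at Q = (8/3, -4/3)
Q = W + t·(G−W) with t = -2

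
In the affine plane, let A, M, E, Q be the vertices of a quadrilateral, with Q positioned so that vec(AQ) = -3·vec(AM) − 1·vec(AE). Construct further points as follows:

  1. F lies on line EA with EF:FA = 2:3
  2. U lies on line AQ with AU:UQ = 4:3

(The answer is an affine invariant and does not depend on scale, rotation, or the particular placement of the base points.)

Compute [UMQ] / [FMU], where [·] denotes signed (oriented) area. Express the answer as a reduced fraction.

Choose coordinates A = (0, 0), M = (1, 0), E = (0, 1), Q = (-3, -1).
1. F lies on line EA with EF:FA = 2:3 ⇒ F = (0, 3/5)
2. U lies on line AQ with AU:UQ = 4:3 ⇒ U = (-12/7, -4/7)
2·[UMQ] = -3/7, 2·[FMU] = -11/5
[UMQ]:[FMU] = -3/7:-11/5 = 15/77

[UMQ]:[FMU] = 15/77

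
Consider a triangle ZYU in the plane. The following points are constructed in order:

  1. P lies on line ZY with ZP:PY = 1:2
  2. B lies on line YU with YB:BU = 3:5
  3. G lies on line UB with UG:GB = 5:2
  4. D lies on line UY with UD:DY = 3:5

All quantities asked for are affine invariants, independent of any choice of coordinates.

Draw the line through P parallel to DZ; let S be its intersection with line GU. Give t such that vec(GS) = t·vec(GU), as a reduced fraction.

Assign Z = (0, 0), Y = (1, 0), U = (0, 1) — the answer is frame-independent, so this choice is without loss of generality.
1. P lies on line ZY with ZP:PY = 1:2 ⇒ P = (1/3, 0)
2. B lies on line YU with YB:BU = 3:5 ⇒ B = (5/8, 3/8)
3. G lies on line UB with UG:GB = 5:2 ⇒ G = (25/56, 31/56)
4. D lies on line UY with UD:DY = 3:5 ⇒ D = (3/8, 5/8)
through P parallel to DZ: direction (-3/8, -5/8); meets GU at S = (7/12, 5/12)
S = G + t·(U−G) with t = -23/75

t = -23/75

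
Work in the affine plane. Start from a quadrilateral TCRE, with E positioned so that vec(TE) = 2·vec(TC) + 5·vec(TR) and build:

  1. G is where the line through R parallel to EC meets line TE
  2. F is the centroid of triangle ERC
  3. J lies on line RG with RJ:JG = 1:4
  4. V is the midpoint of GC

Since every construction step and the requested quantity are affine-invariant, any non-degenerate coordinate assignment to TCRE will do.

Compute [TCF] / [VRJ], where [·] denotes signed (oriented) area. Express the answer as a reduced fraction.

Set T = (0, 0), C = (1, 0), R = (0, 1), E = (2, 5); any affine frame gives the same invariant.
1. G is where the line through R parallel to EC meets line TE ⇒ G = (-2/5, -1)
2. F is the centroid of triangle ERC ⇒ F = (1, 2)
3. J lies on line RG with RJ:JG = 1:4 ⇒ J = (-2/25, 3/5)
4. V is the midpoint of GC ⇒ V = (3/10, -1/2)
2·[TCF] = 2, 2·[VRJ] = 6/25
[TCF]:[VRJ] = 2:6/25 = 25/3

[TCF]:[VRJ] = 25/3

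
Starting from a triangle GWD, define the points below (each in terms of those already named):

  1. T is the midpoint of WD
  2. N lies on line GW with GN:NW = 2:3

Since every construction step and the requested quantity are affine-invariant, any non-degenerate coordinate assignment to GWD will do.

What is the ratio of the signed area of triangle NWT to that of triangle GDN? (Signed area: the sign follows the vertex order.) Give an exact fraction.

[NWT]:[GDN] = -3/4

Work in coordinates with G = (0, 0), W = (1, 0), D = (0, 1).
1. T is the midpoint of WD ⇒ T = (1/2, 1/2)
2. N lies on line GW with GN:NW = 2:3 ⇒ N = (2/5, 0)
2·[NWT] = 3/10, 2·[GDN] = -2/5
[NWT]:[GDN] = 3/10:-2/5 = -3/4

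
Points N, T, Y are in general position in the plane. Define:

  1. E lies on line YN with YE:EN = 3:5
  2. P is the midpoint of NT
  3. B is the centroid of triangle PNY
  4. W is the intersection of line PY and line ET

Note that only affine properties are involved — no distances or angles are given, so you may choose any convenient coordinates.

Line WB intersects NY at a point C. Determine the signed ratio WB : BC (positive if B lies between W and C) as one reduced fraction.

WB:BC = 7/11

Choose coordinates N = (0, 0), T = (1, 0), Y = (0, 1).
1. E lies on line YN with YE:EN = 3:5 ⇒ E = (0, 5/8)
2. P is the midpoint of NT ⇒ P = (1/2, 0)
3. B is the centroid of triangle PNY ⇒ B = (1/6, 1/3)
4. W is the intersection of line PY and line ET ⇒ W = (3/11, 5/11)
line WB meets NY at C = (0, 1/7)
B = W + t·(C−W) with t = 7/18, so WB:BC = 7/18:11/18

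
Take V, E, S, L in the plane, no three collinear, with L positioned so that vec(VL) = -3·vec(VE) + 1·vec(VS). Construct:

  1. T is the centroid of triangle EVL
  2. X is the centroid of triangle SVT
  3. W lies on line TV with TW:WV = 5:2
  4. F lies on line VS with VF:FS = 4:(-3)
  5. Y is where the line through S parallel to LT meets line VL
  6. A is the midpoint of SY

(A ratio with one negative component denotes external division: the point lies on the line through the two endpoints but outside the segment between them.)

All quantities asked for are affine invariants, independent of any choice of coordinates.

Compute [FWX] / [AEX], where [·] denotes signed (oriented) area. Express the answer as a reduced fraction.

[FWX]:[AEX] = -6/7

Choose coordinates V = (0, 0), E = (1, 0), S = (0, 1), L = (-3, 1).
1. T is the centroid of triangle EVL ⇒ T = (-2/3, 1/3)
2. X is the centroid of triangle SVT ⇒ X = (-2/9, 4/9)
3. W lies on line TV with TW:WV = 5:2 ⇒ W = (-4/21, 2/21)
4. F lies on line VS with VF:FS = 4:(-3) ⇒ F = (0, 4)
5. Y is where the line through S parallel to LT meets line VL ⇒ Y = (-21, 7)
6. A is the midpoint of SY ⇒ A = (-21/2, 4)
2·[FWX] = -4/21, 2·[AEX] = 2/9
[FWX]:[AEX] = -4/21:2/9 = -6/7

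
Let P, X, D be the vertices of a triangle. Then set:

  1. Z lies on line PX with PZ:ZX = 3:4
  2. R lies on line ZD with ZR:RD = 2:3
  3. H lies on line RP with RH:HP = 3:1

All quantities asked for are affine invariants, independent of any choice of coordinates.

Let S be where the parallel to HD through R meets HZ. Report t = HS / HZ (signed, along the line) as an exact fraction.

Assign P = (0, 0), X = (1, 0), D = (0, 1) — the answer is frame-independent, so this choice is without loss of generality.
1. Z lies on line PX with PZ:ZX = 3:4 ⇒ Z = (3/7, 0)
2. R lies on line ZD with ZR:RD = 2:3 ⇒ R = (9/35, 2/5)
3. H lies on line RP with RH:HP = 3:1 ⇒ H = (9/140, 1/10)
through R parallel to HD: direction (-9/140, 9/10); meets HZ at S = (99/350, 1/25)
S = H + t·(Z−H) with t = 3/5

t = 3/5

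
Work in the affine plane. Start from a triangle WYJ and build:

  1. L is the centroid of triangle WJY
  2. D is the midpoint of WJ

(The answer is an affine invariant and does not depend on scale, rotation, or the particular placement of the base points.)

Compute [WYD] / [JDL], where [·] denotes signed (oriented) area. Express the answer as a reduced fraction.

Assign W = (0, 0), Y = (1, 0), J = (0, 1) — the answer is frame-independent, so this choice is without loss of generality.
1. L is the centroid of triangle WJY ⇒ L = (1/3, 1/3)
2. D is the midpoint of WJ ⇒ D = (0, 1/2)
2·[WYD] = 1/2, 2·[JDL] = 1/6
[WYD]:[JDL] = 1/2:1/6 = 3

[WYD]:[JDL] = 3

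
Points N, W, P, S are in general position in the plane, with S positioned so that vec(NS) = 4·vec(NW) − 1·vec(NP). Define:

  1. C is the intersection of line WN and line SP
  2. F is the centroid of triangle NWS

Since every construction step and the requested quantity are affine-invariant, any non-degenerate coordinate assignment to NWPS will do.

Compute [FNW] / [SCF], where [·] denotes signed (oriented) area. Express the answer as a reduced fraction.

Assign N = (0, 0), W = (1, 0), P = (0, 1), S = (4, -1) — the answer is frame-independent, so this choice is without loss of generality.
1. C is the intersection of line WN and line SP ⇒ C = (2, 0)
2. F is the centroid of triangle NWS ⇒ F = (5/3, -1/3)
2·[FNW] = -1/3, 2·[SCF] = 1
[FNW]:[SCF] = -1/3:1 = -1/3

[FNW]:[SCF] = -1/3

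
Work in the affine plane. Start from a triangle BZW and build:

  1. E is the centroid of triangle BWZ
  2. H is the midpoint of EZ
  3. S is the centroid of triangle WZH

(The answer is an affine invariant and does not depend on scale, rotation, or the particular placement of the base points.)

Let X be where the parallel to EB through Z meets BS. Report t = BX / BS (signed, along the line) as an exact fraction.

Assign B = (0, 0), Z = (1, 0), W = (0, 1) — the answer is frame-independent, so this choice is without loss of generality.
1. E is the centroid of triangle BWZ ⇒ E = (1/3, 1/3)
2. H is the midpoint of EZ ⇒ H = (2/3, 1/6)
3. S is the centroid of triangle WZH ⇒ S = (5/9, 7/18)
through Z parallel to EB: direction (-1/3, -1/3); meets BS at X = (10/3, 7/3)
X = B + t·(S−B) with t = 6

t = 6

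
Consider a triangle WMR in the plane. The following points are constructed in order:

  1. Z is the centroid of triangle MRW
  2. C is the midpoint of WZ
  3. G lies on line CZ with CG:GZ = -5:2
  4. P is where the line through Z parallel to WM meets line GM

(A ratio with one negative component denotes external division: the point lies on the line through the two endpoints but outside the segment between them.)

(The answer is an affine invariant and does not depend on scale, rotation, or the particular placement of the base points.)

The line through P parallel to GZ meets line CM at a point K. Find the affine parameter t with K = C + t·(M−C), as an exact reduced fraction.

Assign W = (0, 0), M = (1, 0), R = (0, 1) — the answer is frame-independent, so this choice is without loss of generality.
1. Z is the centroid of triangle MRW ⇒ Z = (1/3, 1/3)
2. C is the midpoint of WZ ⇒ C = (1/6, 1/6)
3. G lies on line CZ with CG:GZ = -5:2 ⇒ G = (4/9, 4/9)
4. P is where the line through Z parallel to WM meets line GM ⇒ P = (7/12, 1/3)
through P parallel to GZ: direction (-1/9, -1/9); meets CM at K = (3/8, 1/8)
K = C + t·(M−C) with t = 1/4

t = 1/4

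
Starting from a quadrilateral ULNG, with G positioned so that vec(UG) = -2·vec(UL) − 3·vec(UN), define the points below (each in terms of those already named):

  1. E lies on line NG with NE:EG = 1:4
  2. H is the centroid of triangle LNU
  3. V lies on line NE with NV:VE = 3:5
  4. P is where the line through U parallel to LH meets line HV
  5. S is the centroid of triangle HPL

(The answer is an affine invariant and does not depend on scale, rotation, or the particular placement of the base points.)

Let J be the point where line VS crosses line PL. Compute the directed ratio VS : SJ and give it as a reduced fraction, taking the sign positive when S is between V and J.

VS:SJ = 11/4

Set U = (0, 0), L = (1, 0), N = (0, 1), G = (-2, -3); any affine frame gives the same invariant.
1. E lies on line NG with NE:EG = 1:4 ⇒ E = (-2/5, 1/5)
2. H is the centroid of triangle LNU ⇒ H = (1/3, 1/3)
3. V lies on line NE with NV:VE = 3:5 ⇒ V = (-3/20, 7/10)
4. P is where the line through U parallel to LH meets line HV ⇒ P = (34/15, -17/15)
5. S is the centroid of triangle HPL ⇒ S = (6/5, -4/15)
line VS meets PL at J = (93/55, -34/55)
S = V + t·(J−V) with t = 11/15, so VS:SJ = 11/15:4/15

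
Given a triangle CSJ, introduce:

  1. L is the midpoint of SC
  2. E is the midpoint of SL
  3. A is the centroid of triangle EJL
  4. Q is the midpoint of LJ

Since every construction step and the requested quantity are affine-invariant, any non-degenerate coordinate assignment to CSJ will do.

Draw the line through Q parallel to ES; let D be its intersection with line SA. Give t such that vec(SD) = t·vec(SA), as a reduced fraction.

t = 3/2

Assign C = (0, 0), S = (1, 0), J = (0, 1) — the answer is frame-independent, so this choice is without loss of generality.
1. L is the midpoint of SC ⇒ L = (1/2, 0)
2. E is the midpoint of SL ⇒ E = (3/4, 0)
3. A is the centroid of triangle EJL ⇒ A = (5/12, 1/3)
4. Q is the midpoint of LJ ⇒ Q = (1/4, 1/2)
through Q parallel to ES: direction (1/4, 0); meets SA at D = (1/8, 1/2)
D = S + t·(A−S) with t = 3/2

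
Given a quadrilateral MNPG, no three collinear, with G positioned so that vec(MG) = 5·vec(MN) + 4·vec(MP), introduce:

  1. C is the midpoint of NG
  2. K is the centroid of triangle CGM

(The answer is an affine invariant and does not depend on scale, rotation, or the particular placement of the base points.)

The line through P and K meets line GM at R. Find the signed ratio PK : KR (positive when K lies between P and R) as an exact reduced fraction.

PK:KR = -17/2

Work in coordinates with M = (0, 0), N = (1, 0), P = (0, 1), G = (5, 4).
1. C is the midpoint of NG ⇒ C = (3, 2)
2. K is the centroid of triangle CGM ⇒ K = (8/3, 2)
line PK meets GM at R = (40/17, 32/17)
K = P + t·(R−P) with t = 17/15, so PK:KR = 17/15:-2/15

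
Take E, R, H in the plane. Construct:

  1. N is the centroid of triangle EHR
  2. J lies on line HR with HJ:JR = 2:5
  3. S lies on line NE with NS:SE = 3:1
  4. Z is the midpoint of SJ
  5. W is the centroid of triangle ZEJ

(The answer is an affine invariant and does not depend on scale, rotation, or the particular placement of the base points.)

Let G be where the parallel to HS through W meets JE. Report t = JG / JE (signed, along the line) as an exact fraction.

t = 37/81

Set E = (0, 0), R = (1, 0), H = (0, 1); any affine frame gives the same invariant.
1. N is the centroid of triangle EHR ⇒ N = (1/3, 1/3)
2. J lies on line HR with HJ:JR = 2:5 ⇒ J = (2/7, 5/7)
3. S lies on line NE with NS:SE = 3:1 ⇒ S = (1/12, 1/12)
4. Z is the midpoint of SJ ⇒ Z = (31/168, 67/168)
5. W is the centroid of triangle ZEJ ⇒ W = (79/504, 187/504)
through W parallel to HS: direction (1/12, -11/12); meets JE at G = (88/567, 220/567)
G = J + t·(E−J) with t = 37/81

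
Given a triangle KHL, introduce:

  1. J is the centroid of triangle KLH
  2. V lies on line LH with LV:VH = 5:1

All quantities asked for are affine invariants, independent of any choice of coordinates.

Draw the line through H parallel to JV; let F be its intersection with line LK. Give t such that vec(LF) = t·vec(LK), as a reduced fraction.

Set K = (0, 0), H = (1, 0), L = (0, 1); any affine frame gives the same invariant.
1. J is the centroid of triangle KLH ⇒ J = (1/3, 1/3)
2. V lies on line LH with LV:VH = 5:1 ⇒ V = (5/6, 1/6)
through H parallel to JV: direction (1/2, -1/6); meets LK at F = (0, 1/3)
F = L + t·(K−L) with t = 2/3

t = 2/3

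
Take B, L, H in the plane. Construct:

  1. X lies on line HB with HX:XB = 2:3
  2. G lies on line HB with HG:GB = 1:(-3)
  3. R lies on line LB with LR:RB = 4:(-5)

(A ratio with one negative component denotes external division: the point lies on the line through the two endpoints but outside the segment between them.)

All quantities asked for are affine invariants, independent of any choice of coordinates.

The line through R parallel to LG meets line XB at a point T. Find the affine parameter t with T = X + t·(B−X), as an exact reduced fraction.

t = -23/2

Work in coordinates with B = (0, 0), L = (1, 0), H = (0, 1).
1. X lies on line HB with HX:XB = 2:3 ⇒ X = (0, 3/5)
2. G lies on line HB with HG:GB = 1:(-3) ⇒ G = (0, 3/2)
3. R lies on line LB with LR:RB = 4:(-5) ⇒ R = (5, 0)
through R parallel to LG: direction (-1, 3/2); meets XB at T = (0, 15/2)
T = X + t·(B−X) with t = -23/2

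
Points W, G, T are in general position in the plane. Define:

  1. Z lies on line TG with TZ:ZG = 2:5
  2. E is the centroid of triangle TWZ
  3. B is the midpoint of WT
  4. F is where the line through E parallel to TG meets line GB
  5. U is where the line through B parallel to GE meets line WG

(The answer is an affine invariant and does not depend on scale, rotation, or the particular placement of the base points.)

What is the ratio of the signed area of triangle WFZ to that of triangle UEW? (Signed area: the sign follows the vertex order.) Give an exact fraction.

Choose coordinates W = (0, 0), G = (1, 0), T = (0, 1).
1. Z lies on line TG with TZ:ZG = 2:5 ⇒ Z = (2/7, 5/7)
2. E is the centroid of triangle TWZ ⇒ E = (2/21, 4/7)
3. B is the midpoint of WT ⇒ B = (0, 1/2)
4. F is where the line through E parallel to TG meets line GB ⇒ F = (1/3, 1/3)
5. U is where the line through B parallel to GE meets line WG ⇒ U = (19/24, 0)
2·[WFZ] = 1/7, 2·[UEW] = 19/42
[WFZ]:[UEW] = 1/7:19/42 = 6/19

[WFZ]:[UEW] = 6/19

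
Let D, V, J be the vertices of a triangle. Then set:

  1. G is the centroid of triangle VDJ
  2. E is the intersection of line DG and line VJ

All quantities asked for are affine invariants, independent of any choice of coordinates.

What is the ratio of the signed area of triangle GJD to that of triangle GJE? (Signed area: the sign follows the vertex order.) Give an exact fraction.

Set D = (0, 0), V = (1, 0), J = (0, 1); any affine frame gives the same invariant.
1. G is the centroid of triangle VDJ ⇒ G = (1/3, 1/3)
2. E is the intersection of line DG and line VJ ⇒ E = (1/2, 1/2)
2·[GJD] = 1/3, 2·[GJE] = -1/6
[GJD]:[GJE] = 1/3:-1/6 = -2

[GJD]:[GJE] = -2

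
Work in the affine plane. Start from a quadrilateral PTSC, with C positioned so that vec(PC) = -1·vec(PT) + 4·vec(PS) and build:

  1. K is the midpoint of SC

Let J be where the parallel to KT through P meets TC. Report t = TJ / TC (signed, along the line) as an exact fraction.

Assign P = (0, 0), T = (1, 0), S = (0, 1), C = (-1, 4) — the answer is frame-independent, so this choice is without loss of generality.
1. K is the midpoint of SC ⇒ K = (-1/2, 5/2)
through P parallel to KT: direction (3/2, -5/2); meets TC at J = (6, -10)
J = T + t·(C−T) with t = -5/2

t = -5/2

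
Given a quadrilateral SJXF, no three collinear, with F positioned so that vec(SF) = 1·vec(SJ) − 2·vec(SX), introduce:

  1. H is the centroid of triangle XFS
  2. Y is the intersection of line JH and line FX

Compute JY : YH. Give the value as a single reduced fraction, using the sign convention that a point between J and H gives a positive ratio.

JY:YH = 6

Work in coordinates with S = (0, 0), J = (1, 0), X = (0, 1), F = (1, -2).
1. H is the centroid of triangle XFS ⇒ H = (1/3, -1/3)
2. Y is the intersection of line JH and line FX ⇒ Y = (3/7, -2/7)
Y = J + t·(H−J) with t = 6/7, so JY:YH = t:(1−t) = 6/7:1/7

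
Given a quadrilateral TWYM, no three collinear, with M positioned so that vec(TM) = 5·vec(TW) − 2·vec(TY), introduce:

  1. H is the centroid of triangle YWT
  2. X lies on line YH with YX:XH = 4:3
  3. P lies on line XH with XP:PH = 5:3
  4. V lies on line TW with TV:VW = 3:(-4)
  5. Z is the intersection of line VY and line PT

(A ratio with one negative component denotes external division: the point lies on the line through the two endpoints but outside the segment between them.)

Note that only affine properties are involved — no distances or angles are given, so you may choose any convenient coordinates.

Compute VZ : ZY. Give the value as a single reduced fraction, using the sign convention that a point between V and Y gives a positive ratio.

Assign T = (0, 0), W = (1, 0), Y = (0, 1), M = (5, -2) — the answer is frame-independent, so this choice is without loss of generality.
1. H is the centroid of triangle YWT ⇒ H = (1/3, 1/3)
2. X lies on line YH with YX:XH = 4:3 ⇒ X = (4/21, 13/21)
3. P lies on line XH with XP:PH = 5:3 ⇒ P = (47/168, 37/84)
4. V lies on line TW with TV:VW = 3:(-4) ⇒ V = (-3, 0)
5. Z is the intersection of line VY and line PT ⇒ Z = (141/175, 222/175)
Z = V + t·(Y−V) with t = 222/175, so VZ:ZY = t:(1−t) = 222/175:-47/175

VZ:ZY = -222/47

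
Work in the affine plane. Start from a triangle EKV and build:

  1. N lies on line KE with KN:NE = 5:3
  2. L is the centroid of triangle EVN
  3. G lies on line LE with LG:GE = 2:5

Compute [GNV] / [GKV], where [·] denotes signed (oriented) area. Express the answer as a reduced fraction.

Assign E = (0, 0), K = (1, 0), V = (0, 1) — the answer is frame-independent, so this choice is without loss of generality.
1. N lies on line KE with KN:NE = 5:3 ⇒ N = (3/8, 0)
2. L is the centroid of triangle EVN ⇒ L = (1/8, 1/3)
3. G lies on line LE with LG:GE = 2:5 ⇒ G = (5/56, 5/21)
2·[GNV] = 11/56, 2·[GKV] = 113/168
[GNV]:[GKV] = 11/56:113/168 = 33/113

[GNV]:[GKV] = 33/113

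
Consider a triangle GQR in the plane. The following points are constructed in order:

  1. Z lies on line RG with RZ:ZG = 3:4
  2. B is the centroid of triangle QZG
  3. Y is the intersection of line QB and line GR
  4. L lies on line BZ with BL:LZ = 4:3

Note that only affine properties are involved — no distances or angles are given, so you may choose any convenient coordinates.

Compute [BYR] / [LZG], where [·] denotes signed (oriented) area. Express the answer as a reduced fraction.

Set G = (0, 0), Q = (1, 0), R = (0, 1); any affine frame gives the same invariant.
1. Z lies on line RG with RZ:ZG = 3:4 ⇒ Z = (0, 4/7)
2. B is the centroid of triangle QZG ⇒ B = (1/3, 4/21)
3. Y is the intersection of line QB and line GR ⇒ Y = (0, 2/7)
4. L lies on line BZ with BL:LZ = 4:3 ⇒ L = (1/7, 20/49)
2·[BYR] = -5/21, 2·[LZG] = 4/49
[BYR]:[LZG] = -5/21:4/49 = -35/12

[BYR]:[LZG] = -35/12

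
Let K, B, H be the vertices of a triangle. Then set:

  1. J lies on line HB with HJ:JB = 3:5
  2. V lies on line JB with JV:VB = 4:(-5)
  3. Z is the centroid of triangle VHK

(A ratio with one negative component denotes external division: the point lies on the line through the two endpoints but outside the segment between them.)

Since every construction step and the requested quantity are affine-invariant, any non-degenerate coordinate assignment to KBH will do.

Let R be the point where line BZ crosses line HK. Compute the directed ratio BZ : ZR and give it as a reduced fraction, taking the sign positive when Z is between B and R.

BZ:ZR = -41/17

Work in coordinates with K = (0, 0), B = (1, 0), H = (0, 1).
1. J lies on line HB with HJ:JB = 3:5 ⇒ J = (3/8, 5/8)
2. V lies on line JB with JV:VB = 4:(-5) ⇒ V = (-17/8, 25/8)
3. Z is the centroid of triangle VHK ⇒ Z = (-17/24, 11/8)
line BZ meets HK at R = (0, 33/41)
Z = B + t·(R−B) with t = 41/24, so BZ:ZR = 41/24:-17/24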